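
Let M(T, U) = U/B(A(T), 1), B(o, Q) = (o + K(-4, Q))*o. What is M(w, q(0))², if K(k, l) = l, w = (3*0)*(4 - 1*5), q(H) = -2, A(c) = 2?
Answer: ⅑ ≈ 0.11111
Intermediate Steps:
w = 0 (w = 0*(4 - 5) = 0*(-1) = 0)
B(o, Q) = o*(Q + o) (B(o, Q) = (o + Q)*o = (Q + o)*o = o*(Q + o))
M(T, U) = U/6 (M(T, U) = U/((2*(1 + 2))) = U/((2*3)) = U/6)
M(w, q(0))² = ((⅙)*(-2))² = (-⅓)² = ⅑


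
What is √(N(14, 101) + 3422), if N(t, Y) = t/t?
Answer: √3423 ≈ 58.506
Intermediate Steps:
N(t, Y) = 1
√(N(14, 101) + 3422) = √(1 + 3422) = √3423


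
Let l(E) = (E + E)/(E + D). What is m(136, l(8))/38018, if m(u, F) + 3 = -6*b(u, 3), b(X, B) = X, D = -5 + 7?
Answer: -819/38018 ≈ -0.021542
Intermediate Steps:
D = 2
l(E) = 2*E/(2 + E) (l(E) = (E + E)/(E + 2) = (2*E)/(2 + E) = 2*E/(2 + E))
m(u, F) = -3 - 6*u
m(136, l(8))/38018 = (-3 - 6*136)/38018 = (-3 - 816)*(1/38018) = -819*1/38018 = -819/38018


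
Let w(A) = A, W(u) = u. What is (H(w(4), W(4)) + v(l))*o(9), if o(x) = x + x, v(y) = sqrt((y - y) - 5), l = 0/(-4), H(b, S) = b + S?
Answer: 144 + 18*I*sqrt(5) ≈ 144.0 + 40.249*I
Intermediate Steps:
H(b, S) = S + b
l = 0 (l = 0*(-1/4) = 0)
v(y) = I*sqrt(5) (v(y) = sqrt(0 - 5) = sqrt(-5) = I*sqrt(5))
o(x) = 2*x
(H(w(4), W(4)) + v(l))*o(9) = ((4 + 4) + I*sqrt(5))*(2*9) = (8 + I*sqrt(5))*18 = 144 + 18*I*sqrt(5)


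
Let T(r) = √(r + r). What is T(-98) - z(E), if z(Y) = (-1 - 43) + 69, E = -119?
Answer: -25 + 14*I ≈ -25.0 + 14.0*I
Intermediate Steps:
T(r) = √2*√r (T(r) = √(2*r) = √2*√r)
z(Y) = 25 (z(Y) = -44 + 69 = 25)
T(-98) - z(E) = √2*√(-98) - 1*25 = √2*(7*I*√2) - 25 = 14*I - 25 = -25 + 14*I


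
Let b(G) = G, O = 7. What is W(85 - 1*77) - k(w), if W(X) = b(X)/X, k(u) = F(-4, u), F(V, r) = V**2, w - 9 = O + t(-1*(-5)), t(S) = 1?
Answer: -15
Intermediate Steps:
w = 17 (w = 9 + (7 + 1) = 9 + 8 = 17)
k(u) = 16 (k(u) = (-4)**2 = 16)
W(X) = 1 (W(X) = X/X = 1)
W(85 - 1*77) - k(w) = 1 - 1*16 = 1 - 16 = -15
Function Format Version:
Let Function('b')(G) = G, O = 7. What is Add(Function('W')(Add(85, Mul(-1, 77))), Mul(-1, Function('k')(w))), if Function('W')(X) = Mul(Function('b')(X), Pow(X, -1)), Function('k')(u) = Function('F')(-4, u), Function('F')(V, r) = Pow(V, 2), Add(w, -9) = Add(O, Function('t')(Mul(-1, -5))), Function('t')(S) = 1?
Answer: -15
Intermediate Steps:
w = 17 (w = Add(9, Add(7, 1)) = Add(9, 8) = 17)
Function('k')(u) = 16 (Function('k')(u) = Pow(-4, 2) = 16)
Function('W')(X) = 1 (Function('W')(X) = Mul(X, Pow(X, -1)) = 1)
Add(Function('W')(Add(85, Mul(-1, 77))), Mul(-1, Function('k')(w))) = Add(1, Mul(-1, 16)) = Add(1, -16) = -15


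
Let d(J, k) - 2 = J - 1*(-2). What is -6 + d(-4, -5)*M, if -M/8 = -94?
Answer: -6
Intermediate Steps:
d(J, k) = 4 + J (d(J, k) = 2 + (J - 1*(-2)) = 2 + (J + 2) = 2 + (2 + J) = 4 + J)
M = 752 (M = -8*(-94) = 752)
-6 + d(-4, -5)*M = -6 + (4 - 4)*752 = -6 + 0*752 = -6 + 0 = -6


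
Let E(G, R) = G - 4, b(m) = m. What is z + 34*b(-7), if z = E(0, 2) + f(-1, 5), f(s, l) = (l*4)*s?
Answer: -262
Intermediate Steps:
E(G, R) = -4 + G
f(s, l) = 4*l*s (f(s, l) = (4*l)*s = 4*l*s)
z = -24 (z = (-4 + 0) + 4*5*(-1) = -4 - 20 = -24)
z + 34*b(-7) = -24 + 34*(-7) = -24 - 238 = -262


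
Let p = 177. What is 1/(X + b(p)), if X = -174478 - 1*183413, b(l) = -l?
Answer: -1/358068 ≈ -2.7928e-6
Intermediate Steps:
X = -357891 (X = -174478 - 183413 = -357891)
1/(X + b(p)) = 1/(-357891 - 1*177) = 1/(-357891 - 177) = 1/(-358068) = -1/358068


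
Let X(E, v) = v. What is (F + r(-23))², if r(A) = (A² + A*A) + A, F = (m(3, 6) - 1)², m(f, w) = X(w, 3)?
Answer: 1079521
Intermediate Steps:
m(f, w) = 3
F = 4 (F = (3 - 1)² = 2² = 4)
r(A) = A + 2*A² (r(A) = (A² + A²) + A = 2*A² + A = A + 2*A²)
(F + r(-23))² = (4 - 23*(1 + 2*(-23)))² = (4 - 23*(1 - 46))² = (4 - 23*(-45))² = (4 + 1035)² = 1039² = 1079521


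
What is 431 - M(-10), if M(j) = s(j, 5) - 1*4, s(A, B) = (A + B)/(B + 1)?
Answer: 2615/6 ≈ 435.83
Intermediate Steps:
s(A, B) = (A + B)/(1 + B)
M(j) = -19/6 + j/6 (M(j) = (j + 5)/(1 + 5) - 1*4 = (5 + j)/6 - 4 = (⅚ + j/6) - 4 = -19/6 + j/6)
431 - M(-10) = 431 - (-19/6 + (⅙)*(-10)) = 431 - (-19/6 - 5/3) = 431 - 1*(-29/6) = 431 + 29/6 = 2615/6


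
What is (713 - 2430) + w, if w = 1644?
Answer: -73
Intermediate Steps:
(713 - 2430) + w = (713 - 2430) + 1644 = -1717 + 1644 = -73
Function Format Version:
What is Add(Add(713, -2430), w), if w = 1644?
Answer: -73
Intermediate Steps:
Add(Add(713, -2430), w) = Add(Add(713, -2430), 1644) = Add(-1717, 1644) = -73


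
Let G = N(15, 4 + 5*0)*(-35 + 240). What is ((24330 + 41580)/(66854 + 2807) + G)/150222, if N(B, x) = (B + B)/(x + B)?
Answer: 71611240/33137946683 ≈ 0.0021610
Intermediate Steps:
N(B, x) = 2*B/(B + x) (N(B, x) = (2*B)/(B + x) = 2*B/(B + x))
G = 6150/19 (G = (2*15/(15 + (4 + 5*0)))*(-35 + 240) = (2*15/(15 + (4 + 0)))*205 = (2*15/(15 + 4))*205 = (2*15/19)*205 = (2*15*(1/19))*205 = (30/19)*205 = 6150/19 ≈ 323.68)
((24330 + 41580)/(66854 + 2807) + G)/150222 = ((24330 + 41580)/(66854 + 2807) + 6150/19)/150222 = (65910/69661 + 6150/19)*(1/150222) = (429667440/1323559)*(1/150222) = 71611240/33137946683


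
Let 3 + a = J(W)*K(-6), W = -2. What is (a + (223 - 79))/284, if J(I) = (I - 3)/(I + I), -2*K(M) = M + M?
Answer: 297/568 ≈ 0.52289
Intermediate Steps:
K(M) = -M (K(M) = -(M + M)/2 = -M)
J(I) = (-3 + I)/(2*I) (J(I) = (-3 + I)/((2*I)) = (-3 + I)*(1/(2*I)) = (-3 + I)/(2*I))
a = 9/2 (a = -3 + ((½)*(-3 - 2)/(-2))*(-1*(-6)) = -3 + ((½)*(-½)*(-5))*6 = -3 + (5/4)*6 = -3 + 15/2 = 9/2 ≈ 4.5000)
(a + (223 - 79))/284 = (9/2 + (223 - 79))/284 = (9/2 + 144)*(1/284) = (297/2)*(1/284) = 297/568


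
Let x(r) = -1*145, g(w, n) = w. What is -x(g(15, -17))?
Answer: 145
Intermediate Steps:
x(r) = -145
-x(g(15, -17)) = -1*(-145) = 145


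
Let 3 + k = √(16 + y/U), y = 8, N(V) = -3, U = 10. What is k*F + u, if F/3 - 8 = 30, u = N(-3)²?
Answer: -333 + 228*√105/5 ≈ 134.26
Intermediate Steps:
u = 9 (u = (-3)² = 9)
F = 114 (F = 24 + 3*30 = 24 + 90 = 114)
k = -3 + 2*√105/5 (k = -3 + √(16 + 8/10) = -3 + √(16 + 8*(⅒)) = -3 + √(16 + ⅘) = -3 + √(84/5) = -3 + 2*√105/5 ≈ 1.0988)
k*F + u = (-3 + 2*√105/5)*114 + 9 = (-342 + 228*√105/5) + 9 = -333 + 228*√105/5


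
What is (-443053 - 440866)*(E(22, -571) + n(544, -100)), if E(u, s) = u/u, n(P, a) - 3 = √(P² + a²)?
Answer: -3535676 - 3535676*√19121 ≈ -4.9244e+8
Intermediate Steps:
n(P, a) = 3 + √(P² + a²)
E(u, s) = 1
(-443053 - 440866)*(E(22, -571) + n(544, -100)) = (-443053 - 440866)*(1 + (3 + √(544² + (-100)²))) = -883919*(1 + (3 + √(295936 + 10000))) = -883919*(1 + (3 + √305936)) = -883919*(1 + (3 + 4*√19121)) = -883919*(4 + 4*√19121) = -3535676 - 3535676*√19121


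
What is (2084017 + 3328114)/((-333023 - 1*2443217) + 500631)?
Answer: -5412131/2275609 ≈ -2.3783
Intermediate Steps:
(2084017 + 3328114)/((-333023 - 1*2443217) + 500631) = 5412131/((-333023 - 2443217) + 500631) = 5412131/(-2776240 + 500631) = 5412131/(-2275609) = 5412131*(-1/2275609) = -5412131/2275609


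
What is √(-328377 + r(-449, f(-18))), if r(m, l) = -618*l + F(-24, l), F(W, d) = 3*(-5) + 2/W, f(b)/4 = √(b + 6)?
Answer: √(-11822115 - 177984*I*√3)/6 ≈ 7.4709 - 573.1*I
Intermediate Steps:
f(b) = 4*√(6 + b) (f(b) = 4*√(b + 6) = 4*√(6 + b))
F(W, d) = -15 + 2/W
r(m, l) = -181/12 - 618*l (r(m, l) = -618*l + (-15 + 2/(-24)) = -618*l + (-15 + 2*(-1/24)) = -618*l + (-15 - 1/12) = -618*l - 181/12 = -181/12 - 618*l)
√(-328377 + r(-449, f(-18))) = √(-328377 + (-181/12 - 2472*√(6 - 18))) = √(-328377 + (-181/12 - 2472*√(-12))) = √(-328377 + (-181/12 - 2472*2*I*√3)) = √(-328377 + (-181/12 - 4944*I*√3)) = √(-3940705/12 - 4944*I*√3)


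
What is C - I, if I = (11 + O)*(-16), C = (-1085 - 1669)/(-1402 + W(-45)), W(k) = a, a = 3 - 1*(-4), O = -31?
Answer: -49294/155 ≈ -318.03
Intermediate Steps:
a = 7 (a = 3 + 4 = 7)
W(k) = 7
C = 306/155 (C = (-1085 - 1669)/(-1402 + 7) = -2754/(-1395) = -2754*(-1/1395) = 306/155 ≈ 1.9742)
I = 320 (I = (11 - 31)*(-16) = -20*(-16) = 320)
C - I = 306/155 - 1*320 = 306/155 - 320 = -49294/155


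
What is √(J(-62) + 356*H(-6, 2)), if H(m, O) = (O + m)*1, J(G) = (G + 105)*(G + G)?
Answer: 2*I*√1689 ≈ 82.195*I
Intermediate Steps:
J(G) = 2*G*(105 + G) (J(G) = (105 + G)*(2*G) = 2*G*(105 + G))
H(m, O) = O + m
√(J(-62) + 356*H(-6, 2)) = √(2*(-62)*(105 - 62) + 356*(2 - 6)) = √(2*(-62)*43 + 356*(-4)) = √(-5332 - 1424) = √(-6756) = 2*I*√1689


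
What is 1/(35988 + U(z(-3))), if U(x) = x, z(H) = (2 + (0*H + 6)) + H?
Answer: 1/35993 ≈ 2.7783e-5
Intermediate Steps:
z(H) = 8 + H (z(H) = (2 + (0 + 6)) + H = (2 + 6) + H = 8 + H)
1/(35988 + U(z(-3))) = 1/(35988 + (8 - 3)) = 1/(35988 + 5) = 1/35993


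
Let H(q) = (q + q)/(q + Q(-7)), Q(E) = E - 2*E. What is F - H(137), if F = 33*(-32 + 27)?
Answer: -12017/72 ≈ -166.90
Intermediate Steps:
Q(E) = -E
H(q) = 2*q/(7 + q) (H(q) = (q + q)/(q - 1*(-7)) = (2*q)/(q + 7) = (2*q)/(7 + q) = 2*q/(7 + q))
F = -165 (F = 33*(-5) = -165)
F - H(137) = -165 - 2*137/(7 + 137) = -165 - 2*137/144 = -165 - 1*137/72 = -165 - 137/72 = -12017/72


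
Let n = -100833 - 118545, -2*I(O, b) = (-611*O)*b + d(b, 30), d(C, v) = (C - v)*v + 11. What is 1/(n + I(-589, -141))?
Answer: 1/25154651 ≈ 3.9754e-8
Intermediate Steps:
d(C, v) = 11 + v*(C - v) (d(C, v) = v*(C - v) + 11 = 11 + v*(C - v))
I(O, b) = 889/2 - 15*b + 611*O*b/2 (I(O, b) = -((-611*O)*b + (11 - 1*30**2 + b*30))/2 = -(-611*O*b + (11 - 1*900 + 30*b))/2 = -(-611*O*b + (11 - 900 + 30*b))/2 = -(-611*O*b + (-889 + 30*b))/2 = -(-889 + 30*b - 611*O*b)/2 = 889/2 - 15*b + 611*O*b/2)
n = -219378
1/(n + I(-589, -141)) = 1/(-219378 + (889/2 - 15*(-141) + (611/2)*(-589)*(-141))) = 1/(-219378 + (889/2 + 2115 + 50742939/2)) = 1/(-219378 + 25374029) = 1/25154651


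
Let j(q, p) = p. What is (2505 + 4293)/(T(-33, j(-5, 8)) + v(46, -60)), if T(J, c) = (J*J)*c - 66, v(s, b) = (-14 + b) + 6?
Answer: 3399/4289 ≈ 0.79249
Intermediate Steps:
v(s, b) = -8 + b
T(J, c) = -66 + c*J**2 (T(J, c) = J**2*c - 66 = c*J**2 - 66 = -66 + c*J**2)
(2505 + 4293)/(T(-33, j(-5, 8)) + v(46, -60)) = (2505 + 4293)/((-66 + 8*(-33)**2) + (-8 - 60)) = 6798/((-66 + 8*1089) - 68) = 6798/((-66 + 8712) - 68) = 6798/(8646 - 68) = 6798/8578 = 6798*(1/8578) = 3399/4289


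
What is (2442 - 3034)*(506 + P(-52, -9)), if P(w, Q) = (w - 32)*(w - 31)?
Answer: -4426976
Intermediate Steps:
P(w, Q) = (-32 + w)*(-31 + w)
(2442 - 3034)*(506 + P(-52, -9)) = (2442 - 3034)*(506 + (992 + (-52)**2 - 63*(-52))) = -592*(506 + (992 + 2704 + 3276)) = -592*(506 + 6972) = -592*7478 = -4426976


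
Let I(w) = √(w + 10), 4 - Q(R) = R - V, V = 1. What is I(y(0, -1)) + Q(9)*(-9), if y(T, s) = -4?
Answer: 36 + √6 ≈ 38.449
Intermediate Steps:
Q(R) = 5 - R (Q(R) = 4 - (R - 1*1) = 4 - (R - 1) = 4 - (-1 + R) = 4 + (1 - R) = 5 - R)
I(w) = √(10 + w)
I(y(0, -1)) + Q(9)*(-9) = √(10 - 4) + (5 - 1*9)*(-9) = √6 + (5 - 9)*(-9) = √6 - 4*(-9) = √6 + 36 = 36 + √6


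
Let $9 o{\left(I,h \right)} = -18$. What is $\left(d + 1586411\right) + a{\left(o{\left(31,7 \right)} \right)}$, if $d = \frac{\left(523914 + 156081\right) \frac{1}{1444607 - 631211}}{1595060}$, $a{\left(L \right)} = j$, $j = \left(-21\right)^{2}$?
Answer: $\frac{137253750668338901}{86494361584} \approx 1.5869 \cdot 10^{6}$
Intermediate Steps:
$j = 441$
$o{\left(I,h \right)} = -2$ ($o{\left(I,h \right)} = \frac{1}{9} \left(-18\right) = -2$)
$a{\left(L \right)} = 441$
$d = \frac{45333}{86494361584}$ ($d = \frac{679995}{813396} \cdot \frac{1}{1595060} = 679995 \cdot \frac{1}{813396} \cdot \frac{1}{1595060} = \frac{226665}{271132} \cdot \frac{1}{1595060} = \frac{45333}{86494361584} \approx 5.2412 \cdot 10^{-7}$)
$\left(d + 1586411\right) + a{\left(o{\left(31,7 \right)} \right)} = \left(\frac{45333}{86494361584} + 1586411\right) + 441 = \frac{137215606654880357}{86494361584} + 441 = \frac{137253750668338901}{86494361584}$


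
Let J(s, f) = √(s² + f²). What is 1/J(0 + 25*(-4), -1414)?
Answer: √502349/1004698 ≈ 0.00070545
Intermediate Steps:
J(s, f) = √(f² + s²)
1/J(0 + 25*(-4), -1414) = 1/(√((-1414)² + (0 + 25*(-4))²)) = 1/(√(1999396 + (0 - 100)²)) = 1/(√(1999396 + (-100)²)) = 1/(√(1999396 + 10000)) = 1/(√2009396) = 1/(2*√502349) = √502349/1004698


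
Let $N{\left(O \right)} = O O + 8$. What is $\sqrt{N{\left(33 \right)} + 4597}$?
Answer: $\sqrt{5694} \approx 75.459$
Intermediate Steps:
$N{\left(O \right)} = 8 + O^{2}$ ($N{\left(O \right)} = O^{2} + 8 = 8 + O^{2}$)
$\sqrt{N{\left(33 \right)} + 4597} = \sqrt{\left(8 + 33^{2}\right) + 4597} = \sqrt{\left(8 + 1089\right) + 4597} = \sqrt{1097 + 4597} = \sqrt{5694}$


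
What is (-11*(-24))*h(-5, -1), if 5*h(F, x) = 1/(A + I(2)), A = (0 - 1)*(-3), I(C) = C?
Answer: 264/25 ≈ 10.560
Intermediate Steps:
A = 3 (A = -1*(-3) = 3)
h(F, x) = 1/25 (h(F, x) = 1/(5*(3 + 2)) = (⅕)/5 = (⅕)*(⅕) = 1/25)
(-11*(-24))*h(-5, -1) = -11*(-24)*(1/25) = 264*(1/25) = 264/25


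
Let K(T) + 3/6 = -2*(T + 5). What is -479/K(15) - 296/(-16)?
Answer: 4913/162 ≈ 30.327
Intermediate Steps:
K(T) = -21/2 - 2*T (K(T) = -½ - 2*(T + 5) = -½ - 2*(5 + T) = -½ + (-10 - 2*T) = -21/2 - 2*T)
-479/K(15) - 296/(-16) = -479/(-21/2 - 2*15) - 296/(-16) = -479/(-21/2 - 30) - 296*(-1/16) = -479/(-81/2) + 37/2 = -479*(-2/81) + 37/2 = 958/81 + 37/2 = 4913/162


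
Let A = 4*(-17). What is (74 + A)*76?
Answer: 456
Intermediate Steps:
A = -68
(74 + A)*76 = (74 - 68)*76 = 6*76 = 456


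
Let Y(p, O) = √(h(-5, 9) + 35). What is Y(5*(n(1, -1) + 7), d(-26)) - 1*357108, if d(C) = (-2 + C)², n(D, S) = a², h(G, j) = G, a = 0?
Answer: -357108 + √30 ≈ -3.5710e+5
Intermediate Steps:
n(D, S) = 0 (n(D, S) = 0² = 0)
Y(p, O) = √30 (Y(p, O) = √(-5 + 35) = √30)
Y(5*(n(1, -1) + 7), d(-26)) - 1*357108 = √30 - 1*357108 = √30 - 357108 = -357108 + √30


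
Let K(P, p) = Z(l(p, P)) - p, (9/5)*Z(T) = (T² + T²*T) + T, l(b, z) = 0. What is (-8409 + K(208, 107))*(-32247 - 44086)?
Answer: 650051828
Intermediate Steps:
Z(T) = 5*T/9 + 5*T²/9 + 5*T³/9 (Z(T) = 5*((T² + T²*T) + T)/9 = 5*((T² + T³) + T)/9 = 5*(T + T² + T³)/9 = 5*T/9 + 5*T²/9 + 5*T³/9)
K(P, p) = -p (K(P, p) = (5/9)*0*(1 + 0 + 0²) - p = (5/9)*0*(1 + 0 + 0) - p = (5/9)*0*1 - p = 0 - p = -p)
(-8409 + K(208, 107))*(-32247 - 44086) = (-8409 - 1*107)*(-32247 - 44086) = (-8409 - 107)*(-76333) = -8516*(-76333) = 650051828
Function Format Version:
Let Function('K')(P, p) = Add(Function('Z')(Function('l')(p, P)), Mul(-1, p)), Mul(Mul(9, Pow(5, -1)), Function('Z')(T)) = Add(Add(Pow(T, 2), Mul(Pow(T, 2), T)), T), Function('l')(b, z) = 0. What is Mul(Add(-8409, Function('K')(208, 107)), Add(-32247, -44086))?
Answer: 650051828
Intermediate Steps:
Function('Z')(T) = Add(Mul(Rational(5, 9), T), Mul(Rational(5, 9), Pow(T, 2)), Mul(Rational(5, 9), Pow(T, 3))) (Function('Z')(T) = Mul(Rational(5, 9), Add(Add(Pow(T, 2), Mul(Pow(T, 2), T)), T)) = Mul(Rational(5, 9), Add(Add(Pow(T, 2), Pow(T, 3)), T)) = Mul(Rational(5, 9), Add(T, Pow(T, 2), Pow(T, 3))) = Add(Mul(Rational(5, 9), T), Mul(Rational(5, 9), Pow(T, 2)), Mul(Rational(5, 9), Pow(T, 3))))
Function('K')(P, p) = Mul(-1, p) (Function('K')(P, p) = Add(Mul(Rational(5, 9), 0, Add(1, 0, Pow(0, 2))), Mul(-1, p)) = Add(Mul(Rational(5, 9), 0, Add(1, 0, 0)), Mul(-1, p)) = Add(Mul(Rational(5, 9), 0, 1), Mul(-1, p)) = Add(0, Mul(-1, p)) = Mul(-1, p))
Mul(Add(-8409, Function('K')(208, 107)), Add(-32247, -44086)) = Mul(Add(-8409, Mul(-1, 107)), Add(-32247, -44086)) = Mul(Add(-8409, -107), -76333) = Mul(-8516, -76333) = 650051828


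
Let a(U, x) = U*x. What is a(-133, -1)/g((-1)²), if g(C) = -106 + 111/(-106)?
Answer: -2014/1621 ≈ -1.2424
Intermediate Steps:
g(C) = -11347/106 (g(C) = -106 + 111*(-1/106) = -106 - 111/106 = -11347/106)
a(-133, -1)/g((-1)²) = (-133*(-1))/(-11347/106) = 133*(-106/11347) = -2014/1621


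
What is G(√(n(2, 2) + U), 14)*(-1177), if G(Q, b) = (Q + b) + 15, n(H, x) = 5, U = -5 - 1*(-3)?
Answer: -34133 - 1177*√3 ≈ -36172.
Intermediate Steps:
U = -2 (U = -5 + 3 = -2)
G(Q, b) = 15 + Q + b
G(√(n(2, 2) + U), 14)*(-1177) = (15 + √(5 - 2) + 14)*(-1177) = (15 + √3 + 14)*(-1177) = (29 + √3)*(-1177) = -34133 - 1177*√3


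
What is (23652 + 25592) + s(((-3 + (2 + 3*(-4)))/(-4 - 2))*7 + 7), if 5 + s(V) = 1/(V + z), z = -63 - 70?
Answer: 32743929/665 ≈ 49239.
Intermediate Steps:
z = -133
s(V) = -5 + 1/(-133 + V) (s(V) = -5 + 1/(V - 133) = -5 + 1/(-133 + V))
(23652 + 25592) + s(((-3 + (2 + 3*(-4)))/(-4 - 2))*7 + 7) = (23652 + 25592) + (666 - 5*(((-3 + (2 + 3*(-4)))/(-4 - 2))*7 + 7))/(-133 + (((-3 + (2 + 3*(-4)))/(-4 - 2))*7 + 7)) = 49244 + (666 - 5*(((-3 + (2 - 12))/(-6))*7 + 7))/(-133 + (((-3 + (2 - 12))/(-6))*7 + 7)) = 49244 + (666 - 5*(((-3 - 10)*(-1/6))*7 + 7))/(-133 + (((-3 - 10)*(-1/6))*7 + 7)) = 49244 + (666 - 5*(-13*(-1/6)*7 + 7))/(-133 + (-13*(-1/6)*7 + 7)) = 49244 + (666 - 5*((13/6)*7 + 7))/(-133 + ((13/6)*7 + 7)) = 49244 + (666 - 5*(91/6 + 7))/(-133 + (91/6 + 7)) = 49244 + (666 - 5*133/6)/(-133 + 133/6) = 49244 + (666 - 665/6)/(-665/6) = 49244 - 6/665*3331/6 = 49244 - 3331/665 = 32743929/665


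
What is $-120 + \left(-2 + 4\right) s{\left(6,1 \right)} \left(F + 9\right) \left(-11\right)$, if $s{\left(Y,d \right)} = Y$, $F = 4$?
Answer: $-1836$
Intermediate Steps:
$-120 + \left(-2 + 4\right) s{\left(6,1 \right)} \left(F + 9\right) \left(-11\right) = -120 + \left(-2 + 4\right) 6 \left(4 + 9\right) \left(-11\right) = -120 + 2 \cdot 6 \cdot 13 \left(-11\right) = -120 + 12 \left(-143\right) = -120 - 1716 = -1836$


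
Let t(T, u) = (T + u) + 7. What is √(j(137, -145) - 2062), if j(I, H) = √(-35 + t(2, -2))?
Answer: √(-2062 + 2*I*√7) ≈ 0.0583 + 45.409*I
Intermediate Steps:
t(T, u) = 7 + T + u
j(I, H) = 2*I*√7 (j(I, H) = √(-35 + (7 + 2 - 2)) = √(-35 + 7) = √(-28) = 2*I*√7)
√(j(137, -145) - 2062) = √(2*I*√7 - 2062) = √(-2062 + 2*I*√7)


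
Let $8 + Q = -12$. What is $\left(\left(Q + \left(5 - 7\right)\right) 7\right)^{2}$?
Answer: $23716$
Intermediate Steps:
$Q = -20$ ($Q = -8 - 12 = -20$)
$\left(\left(Q + \left(5 - 7\right)\right) 7\right)^{2} = \left(\left(-20 + \left(5 - 7\right)\right) 7\right)^{2} = \left(\left(-20 - 2\right) 7\right)^{2} = \left(\left(-22\right) 7\right)^{2} = \left(-154\right)^{2} = 23716$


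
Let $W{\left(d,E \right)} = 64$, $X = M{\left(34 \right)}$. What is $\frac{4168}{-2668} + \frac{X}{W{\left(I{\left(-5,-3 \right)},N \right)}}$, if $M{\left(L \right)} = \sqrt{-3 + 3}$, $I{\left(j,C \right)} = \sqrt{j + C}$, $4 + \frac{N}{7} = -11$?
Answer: $- \frac{1042}{667} \approx -1.5622$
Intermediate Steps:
$N = -105$ ($N = -28 + 7 \left(-11\right) = -28 - 77 = -105$)
$I{\left(j,C \right)} = \sqrt{C + j}$
$M{\left(L \right)} = 0$ ($M{\left(L \right)} = \sqrt{0} = 0$)
$X = 0$
$\frac{4168}{-2668} + \frac{X}{W{\left(I{\left(-5,-3 \right)},N \right)}} = \frac{4168}{-2668} + \frac{0}{64} = 4168 \left(- \frac{1}{2668}\right) + 0 \cdot \frac{1}{64} = - \frac{1042}{667} + 0 = - \frac{1042}{667}$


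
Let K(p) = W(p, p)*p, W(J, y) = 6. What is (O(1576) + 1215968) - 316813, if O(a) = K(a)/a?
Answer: 899161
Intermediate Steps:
K(p) = 6*p
O(a) = 6 (O(a) = (6*a)/a = 6)
(O(1576) + 1215968) - 316813 = (6 + 1215968) - 316813 = 1215974 - 316813 = 899161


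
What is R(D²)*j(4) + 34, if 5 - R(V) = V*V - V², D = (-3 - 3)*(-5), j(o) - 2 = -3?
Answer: 29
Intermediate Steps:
j(o) = -1 (j(o) = 2 - 3 = -1)
D = 30 (D = -6*(-5) = 30)
R(V) = 5 (R(V) = 5 - (V*V - V²) = 5 - (V² - V²) = 5 - 1*0 = 5 + 0 = 5)
R(D²)*j(4) + 34 = 5*(-1) + 34 = -5 + 34 = 29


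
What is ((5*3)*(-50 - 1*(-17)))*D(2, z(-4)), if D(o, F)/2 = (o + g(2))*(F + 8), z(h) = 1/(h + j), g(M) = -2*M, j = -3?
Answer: 108900/7 ≈ 15557.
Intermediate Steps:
z(h) = 1/(-3 + h) (z(h) = 1/(h - 3) = 1/(-3 + h))
D(o, F) = 2*(-4 + o)*(8 + F) (D(o, F) = 2*((o - 2*2)*(F + 8)) = 2*((o - 4)*(8 + F)) = 2*((-4 + o)*(8 + F)) = 2*(-4 + o)*(8 + F))
((5*3)*(-50 - 1*(-17)))*D(2, z(-4)) = ((5*3)*(-50 - 1*(-17)))*(-64 - 8/(-3 - 4) + 16*2 + 2*2/(-3 - 4)) = (15*(-50 + 17))*(-64 - 8/(-7) + 32 + 2*2/(-7)) = (15*(-33))*(-64 - 8*(-⅐) + 32 + 2*(-⅐)*2) = -495*(-64 + 8/7 + 32 - 4/7) = -495*(-220/7) = 108900/7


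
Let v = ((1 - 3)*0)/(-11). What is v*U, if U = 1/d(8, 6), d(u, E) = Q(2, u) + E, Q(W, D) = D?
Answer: 0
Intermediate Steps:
d(u, E) = E + u (d(u, E) = u + E = E + u)
v = 0 (v = -2*0*(-1/11) = 0*(-1/11) = 0)
U = 1/14 (U = 1/(6 + 8) = 1/14 ≈ 0.071429)
v*U = 0*(1/14) = 0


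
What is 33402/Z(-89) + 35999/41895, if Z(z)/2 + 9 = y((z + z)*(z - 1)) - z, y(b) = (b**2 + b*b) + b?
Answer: 3695774958299/4300914725100 ≈ 0.85930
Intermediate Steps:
y(b) = b + 2*b**2 (y(b) = (b**2 + b**2) + b = 2*b**2 + b = b + 2*b**2)
Z(z) = -18 - 2*z + 4*z*(1 + 4*z*(-1 + z))*(-1 + z) (Z(z) = -18 + 2*(((z + z)*(z - 1))*(1 + 2*((z + z)*(z - 1))) - z) = -18 + 2*(((2*z)*(-1 + z))*(1 + 2*((2*z)*(-1 + z))) - z) = -18 + 2*((2*z*(-1 + z))*(1 + 2*(2*z*(-1 + z))) - z) = -18 + 2*((2*z*(-1 + z))*(1 + 4*z*(-1 + z)) - z) = -18 + 2*(2*z*(1 + 4*z*(-1 + z))*(-1 + z) - z) = -18 + 2*(-z + 2*z*(1 + 4*z*(-1 + z))*(-1 + z)) = -18 + (-2*z + 4*z*(1 + 4*z*(-1 + z))*(-1 + z)) = -18 - 2*z + 4*z*(1 + 4*z*(-1 + z))*(-1 + z))
33402/Z(-89) + 35999/41895 = 33402/(-18 - 2*(-89) + 4*(-89)*(1 + 4*(-89)*(-1 - 89))*(-1 - 89)) + 35999/41895 = 33402/(-18 + 178 + 4*(-89)*(1 + 4*(-89)*(-90))*(-90)) + 35999*(1/41895) = 33402/(-18 + 178 + 4*(-89)*(1 + 32040)*(-90)) + 35999/41895 = 33402/(-18 + 178 + 4*(-89)*32041*(-90)) + 35999/41895 = 33402/(-18 + 178 + 1026593640) + 35999/41895 = 33402/1026593800 + 35999/41895 = 33402*(1/1026593800) + 35999/41895 = 16701/513296900 + 35999/41895 = 3695774958299/4300914725100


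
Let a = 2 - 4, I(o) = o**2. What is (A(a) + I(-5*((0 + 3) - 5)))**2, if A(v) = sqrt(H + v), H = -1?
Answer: (100 + I*sqrt(3))**2 ≈ 9997.0 + 346.41*I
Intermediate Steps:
a = -2
A(v) = sqrt(-1 + v)
(A(a) + I(-5*((0 + 3) - 5)))**2 = (sqrt(-1 - 2) + (-5*((0 + 3) - 5))**2)**2 = (sqrt(-3) + (-5*(3 - 5))**2)**2 = (I*sqrt(3) + (-5*(-2))**2)**2 = (I*sqrt(3) + 10**2)**2 = (I*sqrt(3) + 100)**2 = (100 + I*sqrt(3))**2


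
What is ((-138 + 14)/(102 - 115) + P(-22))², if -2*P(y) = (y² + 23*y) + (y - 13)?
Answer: 978121/676 ≈ 1446.9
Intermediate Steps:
P(y) = 13/2 - 12*y - y²/2 (P(y) = -((y² + 23*y) + (y - 13))/2 = -((y² + 23*y) + (-13 + y))/2 = -(-13 + y² + 24*y)/2 = 13/2 - 12*y - y²/2)
((-138 + 14)/(102 - 115) + P(-22))² = ((-138 + 14)/(102 - 115) + (13/2 - 12*(-22) - ½*(-22)²))² = (-124/(-13) + (13/2 + 264 - ½*484))² = (-124*(-1/13) + (13/2 + 264 - 242))² = (124/13 + 57/2)² = (989/26)² = 978121/676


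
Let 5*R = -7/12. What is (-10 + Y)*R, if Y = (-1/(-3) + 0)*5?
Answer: 35/36 ≈ 0.97222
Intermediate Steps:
Y = 5/3 (Y = (-1*(-⅓) + 0)*5 = (⅓ + 0)*5 = (⅓)*5 = 5/3 ≈ 1.6667)
R = -7/60 (R = (-7/12)/5 = (-7*1/12)/5 = (⅕)*(-7/12) = -7/60 ≈ -0.11667)
(-10 + Y)*R = (-10 + 5/3)*(-7/60) = -25/3*(-7/60) = 35/36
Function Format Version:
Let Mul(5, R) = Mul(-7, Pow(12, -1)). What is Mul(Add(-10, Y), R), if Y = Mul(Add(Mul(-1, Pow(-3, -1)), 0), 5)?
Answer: Rational(35, 36) ≈ 0.97222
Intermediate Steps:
Y = Rational(5, 3) (Y = Mul(Add(Mul(-1, Rational(-1, 3)), 0), 5) = Mul(Add(Rational(1, 3), 0), 5) = Mul(Rational(1, 3), 5) = Rational(5, 3) ≈ 1.6667)
R = Rational(-7, 60) (R = Mul(Rational(1, 5), Mul(-7, Pow(12, -1))) = Mul(Rational(1, 5), Mul(-7, Rational(1, 12))) = Mul(Rational(1, 5), Rational(-7, 12)) = Rational(-7, 60) ≈ -0.11667)
Mul(Add(-10, Y), R) = Mul(Add(-10, Rational(5, 3)), Rational(-7, 60)) = Mul(Rational(-25, 3), Rational(-7, 60)) = Rational(35, 36)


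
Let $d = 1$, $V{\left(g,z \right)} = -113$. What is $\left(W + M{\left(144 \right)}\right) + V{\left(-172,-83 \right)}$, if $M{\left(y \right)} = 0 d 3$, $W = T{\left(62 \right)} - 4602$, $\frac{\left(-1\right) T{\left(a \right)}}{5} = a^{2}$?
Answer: $-23935$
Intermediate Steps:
$T{\left(a \right)} = - 5 a^{2}$
$W = -23822$ ($W = - 5 \cdot 62^{2} - 4602 = \left(-5\right) 3844 - 4602 = -19220 - 4602 = -23822$)
$M{\left(y \right)} = 0$ ($M{\left(y \right)} = 0 \cdot 1 \cdot 3 = 0 \cdot 3 = 0$)
$\left(W + M{\left(144 \right)}\right) + V{\left(-172,-83 \right)} = \left(-23822 + 0\right) - 113 = -23822 - 113 = -23935$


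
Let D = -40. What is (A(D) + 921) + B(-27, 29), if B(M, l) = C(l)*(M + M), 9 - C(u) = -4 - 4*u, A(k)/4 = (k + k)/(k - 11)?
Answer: -307975/51 ≈ -6038.7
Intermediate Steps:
A(k) = 8*k/(-11 + k) (A(k) = 4*((k + k)/(k - 11)) = 4*((2*k)/(-11 + k)) = 4*(2*k/(-11 + k)) = 8*k/(-11 + k))
C(u) = 13 + 4*u (C(u) = 9 - (-4 - 4*u) = 9 + (4 + 4*u) = 13 + 4*u)
B(M, l) = 2*M*(13 + 4*l) (B(M, l) = (13 + 4*l)*(M + M) = (13 + 4*l)*(2*M) = 2*M*(13 + 4*l))
(A(D) + 921) + B(-27, 29) = (8*(-40)/(-11 - 40) + 921) + 2*(-27)*(13 + 4*29) = (8*(-40)/(-51) + 921) + 2*(-27)*(13 + 116) = (8*(-40)*(-1/51) + 921) + 2*(-27)*129 = (320/51 + 921) - 6966 = 47291/51 - 6966 = -307975/51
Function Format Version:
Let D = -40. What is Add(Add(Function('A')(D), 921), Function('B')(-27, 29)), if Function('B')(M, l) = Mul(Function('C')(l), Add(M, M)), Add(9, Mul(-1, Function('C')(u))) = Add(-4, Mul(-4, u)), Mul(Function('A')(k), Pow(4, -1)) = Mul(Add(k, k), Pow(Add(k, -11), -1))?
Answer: Rational(-307975, 51) ≈ -6038.7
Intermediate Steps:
Function('A')(k) = Mul(8, k, Pow(Add(-11, k), -1)) (Function('A')(k) = Mul(4, Mul(Add(k, k), Pow(Add(k, -11), -1))) = Mul(4, Mul(Mul(2, k), Pow(Add(-11, k), -1))) = Mul(4, Mul(2, k, Pow(Add(-11, k), -1))) = Mul(8, k, Pow(Add(-11, k), -1)))
Function('C')(u) = Add(13, Mul(4, u)) (Function('C')(u) = Add(9, Mul(-1, Add(-4, Mul(-4, u)))) = Add(9, Add(4, Mul(4, u))) = Add(13, Mul(4, u)))
Function('B')(M, l) = Mul(2, M, Add(13, Mul(4, l))) (Function('B')(M, l) = Mul(Add(13, Mul(4, l)), Add(M, M)) = Mul(Add(13, Mul(4, l)), Mul(2, M)) = Mul(2, M, Add(13, Mul(4, l))))
Add(Add(Function('A')(D), 921), Function('B')(-27, 29)) = Add(Add(Mul(8, -40, Pow(Add(-11, -40), -1)), 921), Mul(2, -27, Add(13, Mul(4, 29)))) = Add(Add(Mul(8, -40, Pow(-51, -1)), 921), Mul(2, -27, Add(13, 116))) = Add(Add(Mul(8, -40, Rational(-1, 51)), 921), Mul(2, -27, 129)) = Add(Add(Rational(320, 51), 921), -6966) = Add(Rational(47291, 51), -6966) = Rational(-307975, 51)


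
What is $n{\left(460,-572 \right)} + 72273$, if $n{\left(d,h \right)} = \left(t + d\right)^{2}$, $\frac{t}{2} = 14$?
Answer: $310417$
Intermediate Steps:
$t = 28$ ($t = 2 \cdot 14 = 28$)
$n{\left(d,h \right)} = \left(28 + d\right)^{2}$
$n{\left(460,-572 \right)} + 72273 = \left(28 + 460\right)^{2} + 72273 = 488^{2} + 72273 = 238144 + 72273 = 310417$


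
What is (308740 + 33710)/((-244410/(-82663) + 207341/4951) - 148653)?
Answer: -70076316238425/30410024073998 ≈ -2.3044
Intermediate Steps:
(308740 + 33710)/((-244410/(-82663) + 207341/4951) - 148653) = 342450/((-244410*(-1/82663) + 207341*(1/4951)) - 148653) = 342450/((244410/82663 + 207341/4951) - 148653) = 342450/(18349502993/409264513 - 148653) = 342450/(-60820048147996/409264513) = 342450*(-409264513/60820048147996) = -70076316238425/30410024073998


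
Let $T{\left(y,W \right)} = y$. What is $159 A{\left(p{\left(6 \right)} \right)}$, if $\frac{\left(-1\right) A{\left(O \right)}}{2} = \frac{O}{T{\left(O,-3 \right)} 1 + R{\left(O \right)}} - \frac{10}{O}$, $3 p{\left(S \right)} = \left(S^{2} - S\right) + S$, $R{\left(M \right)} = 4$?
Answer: $\frac{53}{2} \approx 26.5$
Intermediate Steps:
$p{\left(S \right)} = \frac{S^{2}}{3}$ ($p{\left(S \right)} = \frac{\left(S^{2} - S\right) + S}{3} = \frac{S^{2}}{3}$)
$A{\left(O \right)} = \frac{20}{O} - \frac{2 O}{4 + O}$ ($A{\left(O \right)} = - 2 \left(\frac{O}{O 1 + 4} - \frac{10}{O}\right) = - 2 \left(\frac{O}{O + 4} - \frac{10}{O}\right) = - 2 \left(\frac{O}{4 + O} - \frac{10}{O}\right) = - 2 \left(- \frac{10}{O} + \frac{O}{4 + O}\right) = \frac{20}{O} - \frac{2 O}{4 + O}$)
$159 A{\left(p{\left(6 \right)} \right)} = 159 \frac{2 \left(40 - \left(\frac{6^{2}}{3}\right)^{2} + 10 \frac{6^{2}}{3}\right)}{\frac{6^{2}}{3} \left(4 + \frac{6^{2}}{3}\right)} = 159 \frac{2 \left(40 - \left(\frac{1}{3} \cdot 36\right)^{2} + 10 \cdot \frac{1}{3} \cdot 36\right)}{\frac{1}{3} \cdot 36 \left(4 + \frac{1}{3} \cdot 36\right)} = 159 \frac{2 \left(40 - 12^{2} + 10 \cdot 12\right)}{12 \left(4 + 12\right)} = 159 \cdot 2 \cdot \frac{1}{12} \cdot \frac{1}{16} \left(40 - 144 + 120\right) = 159 \cdot 2 \cdot \frac{1}{12} \cdot \frac{1}{16} \cdot 16 = 159 \cdot \frac{1}{6} = \frac{53}{2}$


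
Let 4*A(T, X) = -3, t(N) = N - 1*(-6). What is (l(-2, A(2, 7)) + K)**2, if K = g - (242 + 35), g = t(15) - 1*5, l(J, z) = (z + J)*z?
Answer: 17164449/256 ≈ 67049.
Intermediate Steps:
t(N) = 6 + N (t(N) = N + 6 = 6 + N)
A(T, X) = -3/4 (A(T, X) = (1/4)*(-3) = -3/4)
l(J, z) = z*(J + z) (l(J, z) = (J + z)*z = z*(J + z))
g = 16 (g = (6 + 15) - 1*5 = 21 - 5 = 16)
K = -261 (K = 16 - (242 + 35) = 16 - 1*277 = 16 - 277 = -261)
(l(-2, A(2, 7)) + K)**2 = (-3*(-2 - 3/4)/4 - 261)**2 = (-3/4*(-11/4) - 261)**2 = (33/16 - 261)**2 = (-4143/16)**2 = 17164449/256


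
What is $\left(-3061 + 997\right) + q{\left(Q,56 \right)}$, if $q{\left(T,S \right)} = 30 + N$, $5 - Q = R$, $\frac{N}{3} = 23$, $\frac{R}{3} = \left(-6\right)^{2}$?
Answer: $-1965$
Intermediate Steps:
$R = 108$ ($R = 3 \left(-6\right)^{2} = 3 \cdot 36 = 108$)
$N = 69$ ($N = 3 \cdot 23 = 69$)
$Q = -103$ ($Q = 5 - 108 = -103$)
$q{\left(T,S \right)} = 99$ ($q{\left(T,S \right)} = 30 + 69 = 99$)
$\left(-3061 + 997\right) + q{\left(Q,56 \right)} = \left(-3061 + 997\right) + 99 = -2064 + 99 = -1965$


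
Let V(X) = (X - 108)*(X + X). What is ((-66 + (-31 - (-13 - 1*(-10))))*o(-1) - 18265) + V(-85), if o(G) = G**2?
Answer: 14451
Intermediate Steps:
V(X) = 2*X*(-108 + X) (V(X) = (-108 + X)*(2*X) = 2*X*(-108 + X))
((-66 + (-31 - (-13 - 1*(-10))))*o(-1) - 18265) + V(-85) = ((-66 + (-31 - (-13 - 1*(-10))))*(-1)**2 - 18265) + 2*(-85)*(-108 - 85) = ((-66 + (-31 - (-13 + 10)))*1 - 18265) + 2*(-85)*(-193) = ((-66 + (-31 - 1*(-3)))*1 - 18265) + 32810 = ((-66 + (-31 + 3))*1 - 18265) + 32810 = ((-66 - 28)*1 - 18265) + 32810 = (-94*1 - 18265) + 32810 = (-94 - 18265) + 32810 = -18359 + 32810 = 14451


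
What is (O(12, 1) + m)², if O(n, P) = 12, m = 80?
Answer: 8464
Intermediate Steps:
(O(12, 1) + m)² = (12 + 80)² = 92² = 8464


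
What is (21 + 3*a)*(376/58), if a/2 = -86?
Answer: -93060/29 ≈ -3209.0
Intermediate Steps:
a = -172 (a = 2*(-86) = -172)
(21 + 3*a)*(376/58) = (21 + 3*(-172))*(376/58) = (21 - 516)*(376*(1/58)) = -495*188/29 = -93060/29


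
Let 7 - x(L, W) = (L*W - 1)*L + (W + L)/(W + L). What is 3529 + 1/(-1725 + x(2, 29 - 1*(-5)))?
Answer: 6539236/1853 ≈ 3529.0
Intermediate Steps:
x(L, W) = 6 - L*(-1 + L*W) (x(L, W) = 7 - ((L*W - 1)*L + (W + L)/(W + L)) = 7 - ((-1 + L*W)*L + (L + W)/(L + W)) = 7 - (L*(-1 + L*W) + 1) = 7 - (1 + L*(-1 + L*W)) = 7 + (-1 - L*(-1 + L*W)) = 6 - L*(-1 + L*W))
3529 + 1/(-1725 + x(2, 29 - 1*(-5))) = 3529 + 1/(-1725 + (6 + 2 - 1*(29 - 1*(-5))*2**2)) = 3529 + 1/(-1725 + (6 + 2 - 1*(29 + 5)*4)) = 3529 + 1/(-1725 + (6 + 2 - 1*34*4)) = 3529 + 1/(-1725 + (6 + 2 - 136)) = 3529 + 1/(-1725 - 128) = 3529 + 1/(-1853) = 3529 - 1/1853 = 6539236/1853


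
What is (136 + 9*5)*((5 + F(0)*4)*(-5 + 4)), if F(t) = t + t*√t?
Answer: -905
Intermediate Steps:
F(t) = t + t^(3/2)
(136 + 9*5)*((5 + F(0)*4)*(-5 + 4)) = (136 + 9*5)*((5 + (0 + 0^(3/2))*4)*(-5 + 4)) = (136 + 45)*((5 + (0 + 0)*4)*(-1)) = 181*((5 + 0*4)*(-1)) = 181*((5 + 0)*(-1)) = 181*(5*(-1)) = 181*(-5) = -905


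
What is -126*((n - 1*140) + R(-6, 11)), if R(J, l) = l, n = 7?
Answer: 15372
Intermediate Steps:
-126*((n - 1*140) + R(-6, 11)) = -126*((7 - 1*140) + 11) = -126*((7 - 140) + 11) = -126*(-133 + 11) = -126*(-122) = 15372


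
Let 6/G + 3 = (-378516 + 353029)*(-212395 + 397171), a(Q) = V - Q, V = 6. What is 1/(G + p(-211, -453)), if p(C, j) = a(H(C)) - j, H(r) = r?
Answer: 1569795305/1051762854348 ≈ 0.0014925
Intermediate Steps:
a(Q) = 6 - Q
p(C, j) = 6 - C - j (p(C, j) = (6 - C) - j = 6 - C - j)
G = -2/1569795305 (G = 6/(-3 + (-378516 + 353029)*(-212395 + 397171)) = 6/(-3 - 25487*184776) = 6/(-3 - 4709385912) = 6/(-4709385915) = 6*(-1/4709385915) = -2/1569795305 ≈ -1.2741e-9)
1/(G + p(-211, -453)) = 1/(-2/1569795305 + (6 - 1*(-211) - 1*(-453))) = 1/(-2/1569795305 + (6 + 211 + 453)) = 1/(-2/1569795305 + 670) = 1/(1051762854348/1569795305) = 1569795305/1051762854348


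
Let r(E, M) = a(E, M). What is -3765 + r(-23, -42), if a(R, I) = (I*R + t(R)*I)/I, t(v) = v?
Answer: -3811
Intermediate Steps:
a(R, I) = 2*R (a(R, I) = (I*R + R*I)/I = (I*R + I*R)/I = (2*I*R)/I = 2*R)
r(E, M) = 2*E
-3765 + r(-23, -42) = -3765 + 2*(-23) = -3765 - 46 = -3811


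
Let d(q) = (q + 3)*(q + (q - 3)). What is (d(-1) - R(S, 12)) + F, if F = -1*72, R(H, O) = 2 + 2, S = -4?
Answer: -86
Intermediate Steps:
R(H, O) = 4
d(q) = (-3 + 2*q)*(3 + q) (d(q) = (3 + q)*(q + (-3 + q)) = (3 + q)*(-3 + 2*q) = (-3 + 2*q)*(3 + q))
F = -72
(d(-1) - R(S, 12)) + F = ((-9 + 2*(-1)**2 + 3*(-1)) - 1*4) - 72 = ((-9 + 2*1 - 3) - 4) - 72 = ((-9 + 2 - 3) - 4) - 72 = (-10 - 4) - 72 = -14 - 72 = -86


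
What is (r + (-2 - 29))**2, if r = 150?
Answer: 14161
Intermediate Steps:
(r + (-2 - 29))**2 = (150 + (-2 - 29))**2 = (150 - 31)**2 = 119**2 = 14161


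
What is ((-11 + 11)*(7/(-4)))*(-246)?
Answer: 0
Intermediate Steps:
((-11 + 11)*(7/(-4)))*(-246) = (0*(7*(-1/4)))*(-246) = (0*(-7/4))*(-246) = 0*(-246) = 0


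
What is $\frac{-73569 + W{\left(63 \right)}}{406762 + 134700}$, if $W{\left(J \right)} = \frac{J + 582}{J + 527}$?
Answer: $- \frac{8681013}{63892516} \approx -0.13587$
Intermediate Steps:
$W{\left(J \right)} = \frac{582 + J}{527 + J}$
$\frac{-73569 + W{\left(63 \right)}}{406762 + 134700} = \frac{-73569 + \frac{582 + 63}{527 + 63}}{406762 + 134700} = \frac{-73569 + \frac{1}{590} \cdot 645}{541462} = \left(-73569 + \frac{1}{590} \cdot 645\right) \frac{1}{541462} = \left(-73569 + \frac{129}{118}\right) \frac{1}{541462} = \left(- \frac{8681013}{118}\right) \frac{1}{541462} = - \frac{8681013}{63892516}$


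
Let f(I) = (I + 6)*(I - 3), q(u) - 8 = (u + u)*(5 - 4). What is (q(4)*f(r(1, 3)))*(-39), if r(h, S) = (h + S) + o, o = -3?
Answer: 8736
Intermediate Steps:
r(h, S) = -3 + S + h (r(h, S) = (h + S) - 3 = (S + h) - 3 = -3 + S + h)
q(u) = 8 + 2*u (q(u) = 8 + (u + u)*(5 - 4) = 8 + (2*u)*1 = 8 + 2*u)
f(I) = (-3 + I)*(6 + I) (f(I) = (6 + I)*(-3 + I) = (-3 + I)*(6 + I))
(q(4)*f(r(1, 3)))*(-39) = ((8 + 2*4)*(-18 + (-3 + 3 + 1)² + 3*(-3 + 3 + 1)))*(-39) = ((8 + 8)*(-18 + 1² + 3*1))*(-39) = (16*(-18 + 1 + 3))*(-39) = (16*(-14))*(-39) = -224*(-39) = 8736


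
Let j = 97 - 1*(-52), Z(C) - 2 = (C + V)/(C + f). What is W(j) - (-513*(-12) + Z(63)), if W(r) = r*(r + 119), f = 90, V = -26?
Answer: 5167385/153 ≈ 33774.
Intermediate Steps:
Z(C) = 2 + (-26 + C)/(90 + C) (Z(C) = 2 + (C - 26)/(C + 90) = 2 + (-26 + C)/(90 + C))
j = 149 (j = 97 + 52 = 149)
W(r) = r*(119 + r)
W(j) - (-513*(-12) + Z(63)) = 149*(119 + 149) - (-513*(-12) + (154 + 3*63)/(90 + 63)) = 149*268 - (6156 + (154 + 189)/153) = 39932 - (6156 + (1/153)*343) = 39932 - (6156 + 343/153) = 39932 - 1*942211/153 = 39932 - 942211/153 = 5167385/153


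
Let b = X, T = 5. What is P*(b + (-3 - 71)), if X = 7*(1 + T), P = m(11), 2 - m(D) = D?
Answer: 288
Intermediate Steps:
m(D) = 2 - D
P = -9 (P = 2 - 1*11 = 2 - 11 = -9)
X = 42 (X = 7*(1 + 5) = 7*6 = 42)
b = 42
P*(b + (-3 - 71)) = -9*(42 + (-3 - 71)) = -9*(42 - 74) = -9*(-32) = 288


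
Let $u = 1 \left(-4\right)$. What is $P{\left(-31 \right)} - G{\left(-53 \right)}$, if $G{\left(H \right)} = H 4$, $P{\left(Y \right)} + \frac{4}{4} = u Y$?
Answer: $335$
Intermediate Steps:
$u = -4$
$P{\left(Y \right)} = -1 - 4 Y$
$G{\left(H \right)} = 4 H$
$P{\left(-31 \right)} - G{\left(-53 \right)} = \left(-1 - -124\right) - 4 \left(-53\right) = \left(-1 + 124\right) - -212 = 123 + 212 = 335$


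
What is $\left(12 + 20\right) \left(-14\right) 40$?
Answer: $-17920$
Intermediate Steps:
$\left(12 + 20\right) \left(-14\right) 40 = 32 \left(-14\right) 40 = \left(-448\right) 40 = -17920$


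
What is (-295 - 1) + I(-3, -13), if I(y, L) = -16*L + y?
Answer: -91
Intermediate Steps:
I(y, L) = y - 16*L
(-295 - 1) + I(-3, -13) = (-295 - 1) + (-3 - 16*(-13)) = -296 + (-3 + 208) = -296 + 205 = -91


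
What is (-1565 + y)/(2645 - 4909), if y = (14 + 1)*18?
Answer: 1295/2264 ≈ 0.57200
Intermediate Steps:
y = 270 (y = 15*18 = 270)
(-1565 + y)/(2645 - 4909) = (-1565 + 270)/(2645 - 4909) = -1295/(-2264) = -1295*(-1/2264) = 1295/2264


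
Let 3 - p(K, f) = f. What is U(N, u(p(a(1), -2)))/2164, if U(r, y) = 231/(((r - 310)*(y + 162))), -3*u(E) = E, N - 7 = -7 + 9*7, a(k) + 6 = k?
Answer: -693/257098348 ≈ -2.6955e-6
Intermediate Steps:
a(k) = -6 + k
p(K, f) = 3 - f
N = 63 (N = 7 + (-7 + 9*7) = 7 + (-7 + 63) = 7 + 56 = 63)
u(E) = -E/3
U(r, y) = 231/((-310 + r)*(162 + y)) (U(r, y) = 231/(((-310 + r)*(162 + y))) = 231*(1/((-310 + r)*(162 + y))) = 231/((-310 + r)*(162 + y)))
U(N, u(p(a(1), -2)))/2164 = (231/(-50220 - (-310)*(3 - 1*(-2))/3 + 162*63 + 63*(-(3 - 1*(-2))/3)))/2164 = (231/(-50220 - (-310)*(3 + 2)/3 + 10206 + 63*(-(3 + 2)/3)))*(1/2164) = (231/(-50220 - (-310)*5/3 + 10206 + 63*(-⅓*5)))*(1/2164) = (231/(-50220 - 310*(-5/3) + 10206 + 63*(-5/3)))*(1/2164) = (231/(-50220 + 1550/3 + 10206 - 105))*(1/2164) = (231/(-118807/3))*(1/2164) = (231*(-3/118807))*(1/2164) = -693/118807*1/2164 = -693/257098348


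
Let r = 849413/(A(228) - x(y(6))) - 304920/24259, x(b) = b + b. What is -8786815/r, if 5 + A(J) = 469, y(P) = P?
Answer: -96348023978420/20468086127 ≈ -4707.2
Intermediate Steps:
A(J) = 464 (A(J) = -5 + 469 = 464)
x(b) = 2*b
r = 20468086127/10965068 (r = 849413/(464 - 2*6) - 304920/24259 = 849413/(464 - 1*12) - 304920*1/24259 = 849413/(464 - 12) - 304920/24259 = 849413/452 - 304920/24259 = 20468086127/10965068 ≈ 1866.7)
-8786815/r = -8786815/20468086127/10965068 = -8786815*10965068/20468086127 = -96348023978420/20468086127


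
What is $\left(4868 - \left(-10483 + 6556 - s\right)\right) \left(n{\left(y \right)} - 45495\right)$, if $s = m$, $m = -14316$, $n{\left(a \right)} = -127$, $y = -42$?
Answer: $251879062$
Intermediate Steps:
$s = -14316$
$\left(4868 - \left(-10483 + 6556 - s\right)\right) \left(n{\left(y \right)} - 45495\right) = \left(4868 - \left(3833 + 6556\right)\right) \left(-127 - 45495\right) = \left(4868 - 10389\right) \left(-45622\right) = \left(-5521\right) \left(-45622\right) = 251879062$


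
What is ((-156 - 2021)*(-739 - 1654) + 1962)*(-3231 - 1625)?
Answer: -25307155688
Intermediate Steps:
((-156 - 2021)*(-739 - 1654) + 1962)*(-3231 - 1625) = (-2177*(-2393) + 1962)*(-4856) = (5209561 + 1962)*(-4856) = 5211523*(-4856) = -25307155688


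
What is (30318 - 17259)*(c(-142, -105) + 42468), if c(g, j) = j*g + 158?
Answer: 751362624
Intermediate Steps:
c(g, j) = 158 + g*j (c(g, j) = g*j + 158 = 158 + g*j)
(30318 - 17259)*(c(-142, -105) + 42468) = (30318 - 17259)*((158 - 142*(-105)) + 42468) = 13059*((158 + 14910) + 42468) = 13059*(15068 + 42468) = 13059*57536 = 751362624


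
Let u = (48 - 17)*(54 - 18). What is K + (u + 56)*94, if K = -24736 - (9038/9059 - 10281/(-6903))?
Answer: 1780757609257/20844759 ≈ 85430.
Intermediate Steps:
u = 1116 (u = 31*36 = 1116)
K = -515667800255/20844759 (K = -24736 - (9038*(1/9059) - 10281*(-1/6903)) = -24736 - (9038/9059 + 3427/2301) = -24736 - 1*51841631/20844759 = -24736 - 51841631/20844759 = -515667800255/20844759 ≈ -24739.)
K + (u + 56)*94 = -515667800255/20844759 + (1116 + 56)*94 = -515667800255/20844759 + 1172*94 = -515667800255/20844759 + 110168 = 1780757609257/20844759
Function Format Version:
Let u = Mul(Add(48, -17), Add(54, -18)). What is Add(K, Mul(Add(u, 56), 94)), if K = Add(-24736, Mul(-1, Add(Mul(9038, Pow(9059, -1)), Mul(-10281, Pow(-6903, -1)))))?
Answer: Rational(1780757609257, 20844759) ≈ 85430.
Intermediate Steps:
u = 1116 (u = Mul(31, 36) = 1116)
K = Rational(-515667800255, 20844759) (K = Add(-24736, Mul(-1, Add(Mul(9038, Rational(1, 9059)), Mul(-10281, Rational(-1, 6903))))) = Add(-24736, Mul(-1, Add(Rational(9038, 9059), Rational(3427, 2301)))) = Add(-24736, Mul(-1, Rational(51841631, 20844759))) = Add(-24736, Rational(-51841631, 20844759)) = Rational(-515667800255, 20844759) ≈ -24739.)
Add(K, Mul(Add(u, 56), 94)) = Add(Rational(-515667800255, 20844759), Mul(Add(1116, 56), 94)) = Add(Rational(-515667800255, 20844759), Mul(1172, 94)) = Add(Rational(-515667800255, 20844759), 110168) = Rational(1780757609257, 20844759)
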